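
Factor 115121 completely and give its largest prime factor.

115121 = 19 · 6059
6059 = 73 · 83
83 is prime.
So 115121 = 19 · 73 · 83; the largest prime factor is 83.

83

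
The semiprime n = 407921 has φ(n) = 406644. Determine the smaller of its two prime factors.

φ(n) = (p−1)(q−1) = n − (p+q) + 1, so p + q = 407921 − 406644 + 1 = 1278.
p and q are the roots of t² − 1278t + 407921 = 0.
Discriminant: 1278² − 4·407921 = 1633284 − 1631684 = 1600; √1600 = 40.
q = (1278 − 40)/2 = 619, p = (1278 + 40)/2 = 659.
Check: 619 · 659 = 407921.

619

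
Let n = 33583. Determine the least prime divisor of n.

11

33583 is odd.
Digit sum 22, not divisible by 3.
Ends in 3: not divisible by 5.
7: 33583 = 7·4797 + 4
11: 33583 = 11·3053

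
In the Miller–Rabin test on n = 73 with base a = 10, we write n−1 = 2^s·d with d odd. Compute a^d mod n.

73 − 1 = 72 = 2^3 · 9, so d = 9.
10^1 ≡ 10 (mod 73)
10^2 ≡ 10^2 = 100 ≡ 27 (mod 73)
10^4 ≡ 27^2 = 729 ≡ 72 (mod 73)
10^8 ≡ 72^2 = 5184 ≡ 1 (mod 73)
9 = 8 + 1 in binary powers of 2.
So 10^9 ≡ 1 · 10 ≡ 10 (mod 73).
Squaring chain: 10 → 27 → 72; reaches −1, so base 10 does not prove 73 composite.

10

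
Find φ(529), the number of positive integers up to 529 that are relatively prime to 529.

506

Factor: 529 = 23^2.
φ(529) = 23^1·(23−1) = 506.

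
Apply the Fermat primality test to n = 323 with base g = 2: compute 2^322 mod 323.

157

2^1 ≡ 2 (mod 323)
2^2 ≡ 2^2 = 4 ≡ 4 (mod 323)
2^4 ≡ 4^2 = 16 ≡ 16 (mod 323)
2^8 ≡ 16^2 = 256 ≡ 256 (mod 323)
2^16 ≡ 256^2 = 65536 ≡ 290 (mod 323)
2^32 ≡ 290^2 = 84100 ≡ 120 (mod 323)
2^64 ≡ 120^2 = 14400 ≡ 188 (mod 323)
2^128 ≡ 188^2 = 35344 ≡ 137 (mod 323)
2^256 ≡ 137^2 = 18769 ≡ 35 (mod 323)
322 = 256 + 64 + 2 in binary powers of 2.
So 2^322 ≡ 35 · 188 · 4 ≡ 157 (mod 323).
Since 157 ≠ 1, base 2 is a Fermat witness: 323 is composite.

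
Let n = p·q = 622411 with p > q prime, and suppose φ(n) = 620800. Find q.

641

φ(n) = (p−1)(q−1) = n − (p+q) + 1, so p + q = 622411 − 620800 + 1 = 1612.
p and q are the roots of t² − 1612t + 622411 = 0.
Discriminant: 1612² − 4·622411 = 2598544 − 2489644 = 108900; √108900 = 330.
q = (1612 − 330)/2 = 641, p = (1612 + 330)/2 = 971.
Check: 641 · 971 = 622411.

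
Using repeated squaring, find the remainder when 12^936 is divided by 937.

12^1 ≡ 12 (mod 937)
12^2 ≡ 12^2 = 144 ≡ 144 (mod 937)
12^4 ≡ 144^2 = 20736 ≡ 122 (mod 937)
12^8 ≡ 122^2 = 14884 ≡ 829 (mod 937)
12^16 ≡ 829^2 = 687241 ≡ 420 (mod 937)
12^32 ≡ 420^2 = 176400 ≡ 244 (mod 937)
12^64 ≡ 244^2 = 59536 ≡ 505 (mod 937)
12^128 ≡ 505^2 = 255025 ≡ 161 (mod 937)
12^256 ≡ 161^2 = 25921 ≡ 622 (mod 937)
12^512 ≡ 622^2 = 386884 ≡ 840 (mod 937)
936 = 512 + 256 + 128 + 32 + 8 in binary powers of 2.
So 12^936 ≡ 840 · 622 · 161 · 244 · 829 ≡ 1 (mod 937).
Since the result is 1, base 12 gives no evidence that 937 is composite.

1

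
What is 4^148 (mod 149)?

1

4^1 ≡ 4 (mod 149)
4^2 ≡ 4^2 = 16 ≡ 16 (mod 149)
4^4 ≡ 16^2 = 256 ≡ 107 (mod 149)
4^8 ≡ 107^2 = 11449 ≡ 125 (mod 149)
4^16 ≡ 125^2 = 15625 ≡ 129 (mod 149)
4^32 ≡ 129^2 = 16641 ≡ 102 (mod 149)
4^64 ≡ 102^2 = 10404 ≡ 123 (mod 149)
4^128 ≡ 123^2 = 15129 ≡ 80 (mod 149)
148 = 128 + 16 + 4 in binary powers of 2.
So 4^148 ≡ 80 · 129 · 107 ≡ 1 (mod 149).
Since the result is 1, base 4 gives no evidence that 149 is composite.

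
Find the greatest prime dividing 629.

629 = 17 · 37
37 is prime.
So 629 = 17 · 37; the largest prime factor is 37.

37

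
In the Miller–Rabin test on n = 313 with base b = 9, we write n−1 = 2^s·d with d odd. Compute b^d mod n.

1

313 − 1 = 312 = 2^3 · 39, so d = 39.
9^1 ≡ 9 (mod 313)
9^2 ≡ 9^2 = 81 ≡ 81 (mod 313)
9^4 ≡ 81^2 = 6561 ≡ 301 (mod 313)
9^8 ≡ 301^2 = 90601 ≡ 144 (mod 313)
9^16 ≡ 144^2 = 20736 ≡ 78 (mod 313)
9^32 ≡ 78^2 = 6084 ≡ 137 (mod 313)
39 = 32 + 4 + 2 + 1 in binary powers of 2.
So 9^39 ≡ 137 · 301 · 81 · 9 ≡ 1 (mod 313).
Since 9^d ≡ 1 (mod 313), base 9 does not prove 313 composite.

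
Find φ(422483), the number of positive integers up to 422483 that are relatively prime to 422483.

404800

Factor: 422483 = 47 · 89 · 101.
φ(422483) = (47−1) · (89−1) · (101−1) = 46 · 88 · 100 = 404800.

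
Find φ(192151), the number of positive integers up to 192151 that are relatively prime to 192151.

Factor: 192151 = 17 · 89 · 127.
φ(192151) = (17−1) · (89−1) · (127−1) = 16 · 88 · 126 = 177408.

177408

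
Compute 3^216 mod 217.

78

3^1 ≡ 3 (mod 217)
3^2 ≡ 3^2 = 9 ≡ 9 (mod 217)
3^4 ≡ 9^2 = 81 ≡ 81 (mod 217)
3^8 ≡ 81^2 = 6561 ≡ 51 (mod 217)
3^16 ≡ 51^2 = 2601 ≡ 214 (mod 217)
3^32 ≡ 214^2 = 45796 ≡ 9 (mod 217)
3^64 ≡ 9^2 = 81 ≡ 81 (mod 217)
3^128 ≡ 81^2 = 6561 ≡ 51 (mod 217)
216 = 128 + 64 + 16 + 8 in binary powers of 2.
So 3^216 ≡ 51 · 81 · 214 · 51 ≡ 78 (mod 217).
Since 78 ≠ 1, base 3 is a Fermat witness: 217 is composite.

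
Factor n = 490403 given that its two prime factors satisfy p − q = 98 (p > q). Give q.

653

Since p = q + 98, we have 490403 = q(q + 98), so q² + 98q − 490403 = 0.
Discriminant: 98² + 4·490403 = 9604 + 1961612 = 1971216; √1971216 = 1404.
q = (−98 + 1404)/2 = 653, and p = q + 98 = 751.
Check: 653 · 751 = 490403.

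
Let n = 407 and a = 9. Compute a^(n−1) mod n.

9^1 ≡ 9 (mod 407)
9^2 ≡ 9^2 = 81 ≡ 81 (mod 407)
9^4 ≡ 81^2 = 6561 ≡ 49 (mod 407)
9^8 ≡ 49^2 = 2401 ≡ 366 (mod 407)
9^16 ≡ 366^2 = 133956 ≡ 53 (mod 407)
9^32 ≡ 53^2 = 2809 ≡ 367 (mod 407)
9^64 ≡ 367^2 = 134689 ≡ 379 (mod 407)
9^128 ≡ 379^2 = 143641 ≡ 377 (mod 407)
9^256 ≡ 377^2 = 142129 ≡ 86 (mod 407)
406 = 256 + 128 + 16 + 4 + 2 in binary powers of 2.
So 9^406 ≡ 86 · 377 · 53 · 49 · 81 ≡ 9 (mod 407).
Since 9 ≠ 1, base 9 is a Fermat witness: 407 is composite.

9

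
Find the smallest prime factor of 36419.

79

36419 is odd.
Digit sum 23, not divisible by 3.
Ends in 9: not divisible by 5.
7: 36419 = 7·5202 + 5
11: 36419 = 11·3310 + 9
13: 36419 = 13·2801 + 6
17: 36419 = 17·2142 + 5
19: 36419 = 19·1916 + 15
23: 36419 = 23·1583 + 10
29: 36419 = 29·1255 + 24
31: 36419 = 31·1174 + 25
37: 36419 = 37·984 + 11
41: 36419 = 41·888 + 11
43: 36419 = 43·846 + 41
47: 36419 = 47·774 + 41
53: 36419 = 53·687 + 8
59: 36419 = 59·617 + 16
61: 36419 = 61·597 + 2
67: 36419 = 67·543 + 38
71: 36419 = 71·512 + 67
73: 36419 = 73·498 + 65
79: 36419 = 79·461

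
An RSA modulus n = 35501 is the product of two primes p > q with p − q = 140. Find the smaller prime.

Since p = q + 140, we have 35501 = q(q + 140), so q² + 140q − 35501 = 0.
Discriminant: 140² + 4·35501 = 19600 + 142004 = 161604; √161604 = 402.
q = (−140 + 402)/2 = 131, and p = q + 140 = 271.
Check: 131 · 271 = 35501.

131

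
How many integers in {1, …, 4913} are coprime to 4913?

Factor: 4913 = 17^3.
φ(4913) = 17^2·(17−1) = 4624.

4624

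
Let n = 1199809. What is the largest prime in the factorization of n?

89

1199809 = 13 · 92293
92293 = 17 · 5429
5429 = 61 · 89
89 is prime.
So 1199809 = 13 · 17 · 61 · 89; the largest prime factor is 89.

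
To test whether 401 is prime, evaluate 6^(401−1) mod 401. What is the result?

1

6^1 ≡ 6 (mod 401)
6^2 ≡ 6^2 = 36 ≡ 36 (mod 401)
6^4 ≡ 36^2 = 1296 ≡ 93 (mod 401)
6^8 ≡ 93^2 = 8649 ≡ 228 (mod 401)
6^16 ≡ 228^2 = 51984 ≡ 255 (mod 401)
6^32 ≡ 255^2 = 65025 ≡ 63 (mod 401)
6^64 ≡ 63^2 = 3969 ≡ 360 (mod 401)
6^128 ≡ 360^2 = 129600 ≡ 77 (mod 401)
6^256 ≡ 77^2 = 5929 ≡ 315 (mod 401)
400 = 256 + 128 + 16 in binary powers of 2.
So 6^400 ≡ 315 · 77 · 255 ≡ 1 (mod 401).
Since the result is 1, base 6 gives no evidence that 401 is composite.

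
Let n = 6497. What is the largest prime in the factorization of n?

89

6497 = 73 · 89
89 is prime.
So 6497 = 73 · 89; the largest prime factor is 89.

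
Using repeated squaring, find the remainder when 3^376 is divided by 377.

16

3^1 ≡ 3 (mod 377)
3^2 ≡ 3^2 = 9 ≡ 9 (mod 377)
3^4 ≡ 9^2 = 81 ≡ 81 (mod 377)
3^8 ≡ 81^2 = 6561 ≡ 152 (mod 377)
3^16 ≡ 152^2 = 23104 ≡ 107 (mod 377)
3^32 ≡ 107^2 = 11449 ≡ 139 (mod 377)
3^64 ≡ 139^2 = 19321 ≡ 94 (mod 377)
3^128 ≡ 94^2 = 8836 ≡ 165 (mod 377)
3^256 ≡ 165^2 = 27225 ≡ 81 (mod 377)
376 = 256 + 64 + 32 + 16 + 8 in binary powers of 2.
So 3^376 ≡ 81 · 94 · 139 · 107 · 152 ≡ 16 (mod 377).
Since 16 ≠ 1, base 3 is a Fermat witness: 377 is composite.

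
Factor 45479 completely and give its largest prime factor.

89

45479 = 7 · 6497
6497 = 73 · 89
89 is prime.
So 45479 = 7 · 73 · 89; the largest prime factor is 89.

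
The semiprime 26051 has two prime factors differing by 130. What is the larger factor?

239

Since p = q + 130, we have 26051 = q(q + 130), so q² + 130q − 26051 = 0.
Discriminant: 130² + 4·26051 = 16900 + 104204 = 121104; √121104 = 348.
q = (−130 + 348)/2 = 109, and p = q + 130 = 239.
Check: 109 · 239 = 26051.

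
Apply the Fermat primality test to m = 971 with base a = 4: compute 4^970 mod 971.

4^1 ≡ 4 (mod 971)
4^2 ≡ 4^2 = 16 ≡ 16 (mod 971)
4^4 ≡ 16^2 = 256 ≡ 256 (mod 971)
4^8 ≡ 256^2 = 65536 ≡ 479 (mod 971)
4^16 ≡ 479^2 = 229441 ≡ 285 (mod 971)
4^32 ≡ 285^2 = 81225 ≡ 632 (mod 971)
4^64 ≡ 632^2 = 399424 ≡ 343 (mod 971)
4^128 ≡ 343^2 = 117649 ≡ 158 (mod 971)
4^256 ≡ 158^2 = 24964 ≡ 689 (mod 971)
4^512 ≡ 689^2 = 474721 ≡ 873 (mod 971)
970 = 512 + 256 + 128 + 64 + 8 + 2 in binary powers of 2.
So 4^970 ≡ 873 · 689 · 158 · 343 · 479 · 16 ≡ 1 (mod 971).
Since the result is 1, base 4 gives no evidence that 971 is composite.

1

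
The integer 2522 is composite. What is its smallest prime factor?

2

2522 is even: 2 divides it.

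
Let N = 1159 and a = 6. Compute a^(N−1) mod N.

125

6^1 ≡ 6 (mod 1159)
6^2 ≡ 6^2 = 36 ≡ 36 (mod 1159)
6^4 ≡ 36^2 = 1296 ≡ 137 (mod 1159)
6^8 ≡ 137^2 = 18769 ≡ 225 (mod 1159)
6^16 ≡ 225^2 = 50625 ≡ 788 (mod 1159)
6^32 ≡ 788^2 = 620944 ≡ 879 (mod 1159)
6^64 ≡ 879^2 = 772641 ≡ 747 (mod 1159)
6^128 ≡ 747^2 = 558009 ≡ 530 (mod 1159)
6^256 ≡ 530^2 = 280900 ≡ 422 (mod 1159)
6^512 ≡ 422^2 = 178084 ≡ 757 (mod 1159)
6^1024 ≡ 757^2 = 573049 ≡ 503 (mod 1159)
1158 = 1024 + 128 + 4 + 2 in binary powers of 2.
So 6^1158 ≡ 503 · 530 · 137 · 36 ≡ 125 (mod 1159).
Since 125 ≠ 1, base 6 is a Fermat witness: 1159 is composite.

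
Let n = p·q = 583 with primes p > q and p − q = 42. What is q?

11

Since p = q + 42, we have 583 = q(q + 42), so q² + 42q − 583 = 0.
Discriminant: 42² + 4·583 = 1764 + 2332 = 4096; √4096 = 64.
q = (−42 + 64)/2 = 11, and p = q + 42 = 53.
Check: 11 · 53 = 583.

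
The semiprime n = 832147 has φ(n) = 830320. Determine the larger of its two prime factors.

971

φ(n) = (p−1)(q−1) = n − (p+q) + 1, so p + q = 832147 − 830320 + 1 = 1828.
p and q are the roots of t² − 1828t + 832147 = 0.
Discriminant: 1828² − 4·832147 = 3341584 − 3328588 = 12996; √12996 = 114.
q = (1828 − 114)/2 = 857, p = (1828 + 114)/2 = 971.
Check: 857 · 971 = 832147.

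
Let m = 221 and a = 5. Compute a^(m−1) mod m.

157

5^1 ≡ 5 (mod 221)
5^2 ≡ 5^2 = 25 ≡ 25 (mod 221)
5^4 ≡ 25^2 = 625 ≡ 183 (mod 221)
5^8 ≡ 183^2 = 33489 ≡ 118 (mod 221)
5^16 ≡ 118^2 = 13924 ≡ 1 (mod 221)
5^32 ≡ 1^2 = 1 ≡ 1 (mod 221)
5^64 ≡ 1^2 = 1 ≡ 1 (mod 221)
5^128 ≡ 1^2 = 1 ≡ 1 (mod 221)
220 = 128 + 64 + 16 + 8 + 4 in binary powers of 2.
So 5^220 ≡ 1 · 1 · 1 · 118 · 183 ≡ 157 (mod 221).
Since 157 ≠ 1, base 5 is a Fermat witness: 221 is composite.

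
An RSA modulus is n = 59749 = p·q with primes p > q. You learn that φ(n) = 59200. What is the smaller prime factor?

φ(n) = (p−1)(q−1) = n − (p+q) + 1, so p + q = 59749 − 59200 + 1 = 550.
p and q are the roots of t² − 550t + 59749 = 0.
Discriminant: 550² − 4·59749 = 302500 − 238996 = 63504; √63504 = 252.
q = (550 − 252)/2 = 149, p = (550 + 252)/2 = 401.
Check: 149 · 401 = 59749.

149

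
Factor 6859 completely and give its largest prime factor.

19

6859 = 19 · 361
361 = 19 · 19
19 = 19 · 1
So 6859 = 19^3; the largest prime factor is 19.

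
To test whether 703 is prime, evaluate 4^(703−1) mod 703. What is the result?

4^1 ≡ 4 (mod 703)
4^2 ≡ 4^2 = 16 ≡ 16 (mod 703)
4^4 ≡ 16^2 = 256 ≡ 256 (mod 703)
4^8 ≡ 256^2 = 65536 ≡ 157 (mod 703)
4^16 ≡ 157^2 = 24649 ≡ 44 (mod 703)
4^32 ≡ 44^2 = 1936 ≡ 530 (mod 703)
4^64 ≡ 530^2 = 280900 ≡ 403 (mod 703)
4^128 ≡ 403^2 = 162409 ≡ 16 (mod 703)
4^256 ≡ 16^2 = 256 ≡ 256 (mod 703)
4^512 ≡ 256^2 = 65536 ≡ 157 (mod 703)
702 = 512 + 128 + 32 + 16 + 8 + 4 + 2 in binary powers of 2.
So 4^702 ≡ 157 · 16 · 530 · 44 · 157 · 256 · 16 ≡ 1 (mod 703).
Since the result is 1, base 4 gives no evidence that 703 is composite.

1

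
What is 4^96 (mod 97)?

1

4^1 ≡ 4 (mod 97)
4^2 ≡ 4^2 = 16 ≡ 16 (mod 97)
4^4 ≡ 16^2 = 256 ≡ 62 (mod 97)
4^8 ≡ 62^2 = 3844 ≡ 61 (mod 97)
4^16 ≡ 61^2 = 3721 ≡ 35 (mod 97)
4^32 ≡ 35^2 = 1225 ≡ 61 (mod 97)
4^64 ≡ 61^2 = 3721 ≡ 35 (mod 97)
96 = 64 + 32 in binary powers of 2.
So 4^96 ≡ 35 · 61 ≡ 1 (mod 97).
Since the result is 1, base 4 gives no evidence that 97 is composite.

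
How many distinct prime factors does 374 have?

3

374 = 2 · 187
187 = 11 · 17
374 = 2 · 11 · 17, which has 3 distinct prime factors.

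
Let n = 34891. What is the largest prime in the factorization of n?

41

34891 = 23 · 1517
1517 = 37 · 41
41 is prime.
So 34891 = 23 · 37 · 41; the largest prime factor is 41.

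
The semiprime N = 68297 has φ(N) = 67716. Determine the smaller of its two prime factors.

φ(n) = (p−1)(q−1) = n − (p+q) + 1, so p + q = 68297 − 67716 + 1 = 582.
p and q are the roots of t² − 582t + 68297 = 0.
Discriminant: 582² − 4·68297 = 338724 − 273188 = 65536; √65536 = 256.
q = (582 − 256)/2 = 163, p = (582 + 256)/2 = 419.
Check: 163 · 419 = 68297.

163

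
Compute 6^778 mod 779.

6^1 ≡ 6 (mod 779)
6^2 ≡ 6^2 = 36 ≡ 36 (mod 779)
6^4 ≡ 36^2 = 1296 ≡ 517 (mod 779)
6^8 ≡ 517^2 = 267289 ≡ 92 (mod 779)
6^16 ≡ 92^2 = 8464 ≡ 674 (mod 779)
6^32 ≡ 674^2 = 454276 ≡ 119 (mod 779)
6^64 ≡ 119^2 = 14161 ≡ 139 (mod 779)
6^128 ≡ 139^2 = 19321 ≡ 625 (mod 779)
6^256 ≡ 625^2 = 390625 ≡ 346 (mod 779)
6^512 ≡ 346^2 = 119716 ≡ 529 (mod 779)
778 = 512 + 256 + 8 + 2 in binary powers of 2.
So 6^778 ≡ 529 · 346 · 92 · 36 ≡ 156 (mod 779).
Since 156 ≠ 1, base 6 is a Fermat witness: 779 is composite.

156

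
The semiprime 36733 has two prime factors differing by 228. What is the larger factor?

Since p = q + 228, we have 36733 = q(q + 228), so q² + 228q − 36733 = 0.
Discriminant: 228² + 4·36733 = 51984 + 146932 = 198916; √198916 = 446.
q = (−228 + 446)/2 = 109, and p = q + 228 = 337.
Check: 109 · 337 = 36733.

337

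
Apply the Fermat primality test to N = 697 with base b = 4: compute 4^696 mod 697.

4^1 ≡ 4 (mod 697)
4^2 ≡ 4^2 = 16 ≡ 16 (mod 697)
4^4 ≡ 16^2 = 256 ≡ 256 (mod 697)
4^8 ≡ 256^2 = 65536 ≡ 18 (mod 697)
4^16 ≡ 18^2 = 324 ≡ 324 (mod 697)
4^32 ≡ 324^2 = 104976 ≡ 426 (mod 697)
4^64 ≡ 426^2 = 181476 ≡ 256 (mod 697)
4^128 ≡ 256^2 = 65536 ≡ 18 (mod 697)
4^256 ≡ 18^2 = 324 ≡ 324 (mod 697)
4^512 ≡ 324^2 = 104976 ≡ 426 (mod 697)
696 = 512 + 128 + 32 + 16 + 8 in binary powers of 2.
So 4^696 ≡ 426 · 18 · 426 · 324 · 18 ≡ 324 (mod 697).
Since 324 ≠ 1, base 4 is a Fermat witness: 697 is composite.

324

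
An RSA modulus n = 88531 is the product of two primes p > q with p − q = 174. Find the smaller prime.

223

Since p = q + 174, we have 88531 = q(q + 174), so q² + 174q − 88531 = 0.
Discriminant: 174² + 4·88531 = 30276 + 354124 = 384400; √384400 = 620.
q = (−174 + 620)/2 = 223, and p = q + 174 = 397.
Check: 223 · 397 = 88531.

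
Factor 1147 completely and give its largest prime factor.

37

1147 = 31 · 37
37 is prime.
So 1147 = 31 · 37; the largest prime factor is 37.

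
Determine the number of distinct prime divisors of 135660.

135660 = 2^2 · 33915
33915 = 3 · 11305
11305 = 5 · 2261
2261 = 7 · 323
323 = 17 · 19
135660 = 2^2 · 3 · 5 · 7 · 17 · 19, which has 6 distinct prime factors.

6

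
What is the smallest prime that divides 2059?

2059 is odd.
Digit sum 16, not divisible by 3.
Ends in 9: not divisible by 5.
7: 2059 = 7·294 + 1
11: 2059 = 11·187 + 2
13: 2059 = 13·158 + 5
17: 2059 = 17·121 + 2
19: 2059 = 19·108 + 7
23: 2059 = 23·89 + 12
29: 2059 = 29·71

29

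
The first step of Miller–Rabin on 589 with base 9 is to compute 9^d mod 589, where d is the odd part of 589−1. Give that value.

64

589 − 1 = 588 = 2^2 · 147, so d = 147.
9^1 ≡ 9 (mod 589)
9^2 ≡ 9^2 = 81 ≡ 81 (mod 589)
9^4 ≡ 81^2 = 6561 ≡ 82 (mod 589)
9^8 ≡ 82^2 = 6724 ≡ 245 (mod 589)
9^16 ≡ 245^2 = 60025 ≡ 536 (mod 589)
9^32 ≡ 536^2 = 287296 ≡ 453 (mod 589)
9^64 ≡ 453^2 = 205209 ≡ 237 (mod 589)
9^128 ≡ 237^2 = 56169 ≡ 214 (mod 589)
147 = 128 + 16 + 2 + 1 in binary powers of 2.
So 9^147 ≡ 214 · 536 · 81 · 9 ≡ 64 (mod 589).
Squaring chain: 64 → 562; never reaches −1, so base 9 is a Miller–Rabin witness that 589 is composite.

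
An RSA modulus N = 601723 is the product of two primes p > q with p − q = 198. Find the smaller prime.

683

Since p = q + 198, we have 601723 = q(q + 198), so q² + 198q − 601723 = 0.
Discriminant: 198² + 4·601723 = 39204 + 2406892 = 2446096; √2446096 = 1564.
q = (−198 + 1564)/2 = 683, and p = q + 198 = 881.
Check: 683 · 881 = 601723.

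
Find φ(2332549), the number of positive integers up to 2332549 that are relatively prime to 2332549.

Factor: 2332549 = 83 · 157 · 179.
φ(2332549) = (83−1) · (157−1) · (179−1) = 82 · 156 · 178 = 2276976.

2276976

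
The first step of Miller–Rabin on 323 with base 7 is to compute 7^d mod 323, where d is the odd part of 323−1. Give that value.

296

323 − 1 = 322 = 2^1 · 161, so d = 161.
7^1 ≡ 7 (mod 323)
7^2 ≡ 7^2 = 49 ≡ 49 (mod 323)
7^4 ≡ 49^2 = 2401 ≡ 140 (mod 323)
7^8 ≡ 140^2 = 19600 ≡ 220 (mod 323)
7^16 ≡ 220^2 = 48400 ≡ 273 (mod 323)
7^32 ≡ 273^2 = 74529 ≡ 239 (mod 323)
7^64 ≡ 239^2 = 57121 ≡ 273 (mod 323)
7^128 ≡ 273^2 = 74529 ≡ 239 (mod 323)
161 = 128 + 32 + 1 in binary powers of 2.
So 7^161 ≡ 239 · 239 · 7 ≡ 296 (mod 323).
Squaring chain: 296; never reaches −1, so base 7 is a Miller–Rabin witness that 323 is composite.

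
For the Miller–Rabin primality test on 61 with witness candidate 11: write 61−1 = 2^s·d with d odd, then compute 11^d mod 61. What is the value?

50

61 − 1 = 60 = 2^2 · 15, so d = 15.
11^1 ≡ 11 (mod 61)
11^2 ≡ 11^2 = 121 ≡ 60 (mod 61)
11^4 ≡ 60^2 = 3600 ≡ 1 (mod 61)
11^8 ≡ 1^2 = 1 ≡ 1 (mod 61)
15 = 8 + 4 + 2 + 1 in binary powers of 2.
So 11^15 ≡ 1 · 1 · 60 · 11 ≡ 50 (mod 61).
Squaring chain: 50 → 60; reaches −1, so base 11 does not prove 61 composite.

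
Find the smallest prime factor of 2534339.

29

2534339 is odd.
Digit sum 29, not divisible by 3.
Ends in 9: not divisible by 5.
7: 2534339 = 7·362048 + 3
11: 2534339 = 11·230394 + 5
13: 2534339 = 13·194949 + 2
17: 2534339 = 17·149078 + 13
19: 2534339 = 19·133386 + 5
23: 2534339 = 23·110188 + 15
29: 2534339 = 29·87391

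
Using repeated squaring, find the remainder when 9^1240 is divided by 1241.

137

9^1 ≡ 9 (mod 1241)
9^2 ≡ 9^2 = 81 ≡ 81 (mod 1241)
9^4 ≡ 81^2 = 6561 ≡ 356 (mod 1241)
9^8 ≡ 356^2 = 126736 ≡ 154 (mod 1241)
9^16 ≡ 154^2 = 23716 ≡ 137 (mod 1241)
9^32 ≡ 137^2 = 18769 ≡ 154 (mod 1241)
9^64 ≡ 154^2 = 23716 ≡ 137 (mod 1241)
9^128 ≡ 137^2 = 18769 ≡ 154 (mod 1241)
9^256 ≡ 154^2 = 23716 ≡ 137 (mod 1241)
9^512 ≡ 137^2 = 18769 ≡ 154 (mod 1241)
9^1024 ≡ 154^2 = 23716 ≡ 137 (mod 1241)
1240 = 1024 + 128 + 64 + 16 + 8 in binary powers of 2.
So 9^1240 ≡ 137 · 154 · 137 · 137 · 154 ≡ 137 (mod 1241).
Since 137 ≠ 1, base 9 is a Fermat witness: 1241 is composite.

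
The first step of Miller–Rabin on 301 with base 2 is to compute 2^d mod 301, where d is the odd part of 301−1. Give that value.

301 − 1 = 300 = 2^2 · 75, so d = 75.
2^1 ≡ 2 (mod 301)
2^2 ≡ 2^2 = 4 ≡ 4 (mod 301)
2^4 ≡ 4^2 = 16 ≡ 16 (mod 301)
2^8 ≡ 16^2 = 256 ≡ 256 (mod 301)
2^16 ≡ 256^2 = 65536 ≡ 219 (mod 301)
2^32 ≡ 219^2 = 47961 ≡ 102 (mod 301)
2^64 ≡ 102^2 = 10404 ≡ 170 (mod 301)
75 = 64 + 8 + 2 + 1 in binary powers of 2.
So 2^75 ≡ 170 · 256 · 4 · 2 ≡ 204 (mod 301).
Squaring chain: 204 → 78; never reaches −1, so base 2 is a Miller–Rabin witness that 301 is composite.

204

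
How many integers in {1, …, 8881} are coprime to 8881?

Factor: 8881 = 83 · 107.
φ(8881) = (83−1) · (107−1) = 82 · 106 = 8692.

8692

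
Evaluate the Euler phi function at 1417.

Factor: 1417 = 13 · 109.
φ(1417) = (13−1) · (109−1) = 12 · 108 = 1296.

1296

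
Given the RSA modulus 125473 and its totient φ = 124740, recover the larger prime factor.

463

φ(n) = (p−1)(q−1) = n − (p+q) + 1, so p + q = 125473 − 124740 + 1 = 734.
p and q are the roots of t² − 734t + 125473 = 0.
Discriminant: 734² − 4·125473 = 538756 − 501892 = 36864; √36864 = 192.
q = (734 − 192)/2 = 271, p = (734 + 192)/2 = 463.
Check: 271 · 463 = 125473.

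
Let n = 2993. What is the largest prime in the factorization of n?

2993 = 41 · 73
73 is prime.
So 2993 = 41 · 73; the largest prime factor is 73.

73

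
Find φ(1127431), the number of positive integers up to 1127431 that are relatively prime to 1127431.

Factor: 1127431 = 59 · 97 · 197.
φ(1127431) = (59−1) · (97−1) · (197−1) = 58 · 96 · 196 = 1091328.

1091328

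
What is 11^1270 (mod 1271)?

811

11^1 ≡ 11 (mod 1271)
11^2 ≡ 11^2 = 121 ≡ 121 (mod 1271)
11^4 ≡ 121^2 = 14641 ≡ 660 (mod 1271)
11^8 ≡ 660^2 = 435600 ≡ 918 (mod 1271)
11^16 ≡ 918^2 = 842724 ≡ 51 (mod 1271)
11^32 ≡ 51^2 = 2601 ≡ 59 (mod 1271)
11^64 ≡ 59^2 = 3481 ≡ 939 (mod 1271)
11^128 ≡ 939^2 = 881721 ≡ 918 (mod 1271)
11^256 ≡ 918^2 = 842724 ≡ 51 (mod 1271)
11^512 ≡ 51^2 = 2601 ≡ 59 (mod 1271)
11^1024 ≡ 59^2 = 3481 ≡ 939 (mod 1271)
1270 = 1024 + 128 + 64 + 32 + 16 + 4 + 2 in binary powers of 2.
So 11^1270 ≡ 939 · 918 · 939 · 59 · 51 · 660 · 121 ≡ 811 (mod 1271).
Since 811 ≠ 1, base 11 is a Fermat witness: 1271 is composite.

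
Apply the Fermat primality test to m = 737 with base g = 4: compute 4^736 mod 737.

4^1 ≡ 4 (mod 737)
4^2 ≡ 4^2 = 16 ≡ 16 (mod 737)
4^4 ≡ 16^2 = 256 ≡ 256 (mod 737)
4^8 ≡ 256^2 = 65536 ≡ 680 (mod 737)
4^16 ≡ 680^2 = 462400 ≡ 301 (mod 737)
4^32 ≡ 301^2 = 90601 ≡ 687 (mod 737)
4^64 ≡ 687^2 = 471969 ≡ 289 (mod 737)
4^128 ≡ 289^2 = 83521 ≡ 240 (mod 737)
4^256 ≡ 240^2 = 57600 ≡ 114 (mod 737)
4^512 ≡ 114^2 = 12996 ≡ 467 (mod 737)
736 = 512 + 128 + 64 + 32 in binary powers of 2.
So 4^736 ≡ 467 · 240 · 289 · 687 ≡ 26 (mod 737).
Since 26 ≠ 1, base 4 is a Fermat witness: 737 is composite.

26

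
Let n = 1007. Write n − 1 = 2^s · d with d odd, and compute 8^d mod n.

373

1007 − 1 = 1006 = 2^1 · 503, so d = 503.
8^1 ≡ 8 (mod 1007)
8^2 ≡ 8^2 = 64 ≡ 64 (mod 1007)
8^4 ≡ 64^2 = 4096 ≡ 68 (mod 1007)
8^8 ≡ 68^2 = 4624 ≡ 596 (mod 1007)
8^16 ≡ 596^2 = 355216 ≡ 752 (mod 1007)
8^32 ≡ 752^2 = 565504 ≡ 577 (mod 1007)
8^64 ≡ 577^2 = 332929 ≡ 619 (mod 1007)
8^128 ≡ 619^2 = 383161 ≡ 501 (mod 1007)
8^256 ≡ 501^2 = 251001 ≡ 258 (mod 1007)
503 = 256 + 128 + 64 + 32 + 16 + 4 + 2 + 1 in binary powers of 2.
So 8^503 ≡ 258 · 501 · 619 · 577 · 752 · 68 · 64 · 8 ≡ 373 (mod 1007).
Squaring chain: 373; never reaches −1, so base 8 is a Miller–Rabin witness that 1007 is composite.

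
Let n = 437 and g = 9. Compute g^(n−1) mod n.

9^1 ≡ 9 (mod 437)
9^2 ≡ 9^2 = 81 ≡ 81 (mod 437)
9^4 ≡ 81^2 = 6561 ≡ 6 (mod 437)
9^8 ≡ 6^2 = 36 ≡ 36 (mod 437)
9^16 ≡ 36^2 = 1296 ≡ 422 (mod 437)
9^32 ≡ 422^2 = 178084 ≡ 225 (mod 437)
9^64 ≡ 225^2 = 50625 ≡ 370 (mod 437)
9^128 ≡ 370^2 = 136900 ≡ 119 (mod 437)
9^256 ≡ 119^2 = 14161 ≡ 177 (mod 437)
436 = 256 + 128 + 32 + 16 + 4 in binary powers of 2.
So 9^436 ≡ 177 · 119 · 225 · 422 · 6 ≡ 234 (mod 437).
Since 234 ≠ 1, base 9 is a Fermat witness: 437 is composite.

234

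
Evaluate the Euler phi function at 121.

110

Factor: 121 = 11^2.
φ(121) = 11^1·(11−1) = 110.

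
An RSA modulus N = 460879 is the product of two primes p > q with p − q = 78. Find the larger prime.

Since p = q + 78, we have 460879 = q(q + 78), so q² + 78q − 460879 = 0.
Discriminant: 78² + 4·460879 = 6084 + 1843516 = 1849600; √1849600 = 1360.
q = (−78 + 1360)/2 = 641, and p = q + 78 = 719.
Check: 641 · 719 = 460879.

719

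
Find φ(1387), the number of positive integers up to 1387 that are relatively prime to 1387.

Factor: 1387 = 19 · 73.
φ(1387) = (19−1) · (73−1) = 18 · 72 = 1296.

1296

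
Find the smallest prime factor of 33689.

59

33689 is odd.
Digit sum 29, not divisible by 3.
Ends in 9: not divisible by 5.
7: 33689 = 7·4812 + 5
11: 33689 = 11·3062 + 7
13: 33689 = 13·2591 + 6
17: 33689 = 17·1981 + 12
19: 33689 = 19·1773 + 2
23: 33689 = 23·1464 + 17
29: 33689 = 29·1161 + 20
31: 33689 = 31·1086 + 23
37: 33689 = 37·910 + 19
41: 33689 = 41·821 + 28
43: 33689 = 43·783 + 20
47: 33689 = 47·716 + 37
53: 33689 = 53·635 + 34
59: 33689 = 59·571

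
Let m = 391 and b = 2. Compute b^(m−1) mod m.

285

2^1 ≡ 2 (mod 391)
2^2 ≡ 2^2 = 4 ≡ 4 (mod 391)
2^4 ≡ 4^2 = 16 ≡ 16 (mod 391)
2^8 ≡ 16^2 = 256 ≡ 256 (mod 391)
2^16 ≡ 256^2 = 65536 ≡ 239 (mod 391)
2^32 ≡ 239^2 = 57121 ≡ 35 (mod 391)
2^64 ≡ 35^2 = 1225 ≡ 52 (mod 391)
2^128 ≡ 52^2 = 2704 ≡ 358 (mod 391)
2^256 ≡ 358^2 = 128164 ≡ 307 (mod 391)
390 = 256 + 128 + 4 + 2 in binary powers of 2.
So 2^390 ≡ 307 · 358 · 16 · 4 ≡ 285 (mod 391).
Since 285 ≠ 1, base 2 is a Fermat witness: 391 is composite.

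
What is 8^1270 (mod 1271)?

8^1 ≡ 8 (mod 1271)
8^2 ≡ 8^2 = 64 ≡ 64 (mod 1271)
8^4 ≡ 64^2 = 4096 ≡ 283 (mod 1271)
8^8 ≡ 283^2 = 80089 ≡ 16 (mod 1271)
8^16 ≡ 16^2 = 256 ≡ 256 (mod 1271)
8^32 ≡ 256^2 = 65536 ≡ 715 (mod 1271)
8^64 ≡ 715^2 = 511225 ≡ 283 (mod 1271)
8^128 ≡ 283^2 = 80089 ≡ 16 (mod 1271)
8^256 ≡ 16^2 = 256 ≡ 256 (mod 1271)
8^512 ≡ 256^2 = 65536 ≡ 715 (mod 1271)
8^1024 ≡ 715^2 = 511225 ≡ 283 (mod 1271)
1270 = 1024 + 128 + 64 + 32 + 16 + 4 + 2 in binary powers of 2.
So 8^1270 ≡ 283 · 16 · 283 · 715 · 256 · 283 · 64 ≡ 1024 (mod 1271).
Since 1024 ≠ 1, base 8 is a Fermat witness: 1271 is composite.

1024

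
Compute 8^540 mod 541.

8^1 ≡ 8 (mod 541)
8^2 ≡ 8^2 = 64 ≡ 64 (mod 541)
8^4 ≡ 64^2 = 4096 ≡ 309 (mod 541)
8^8 ≡ 309^2 = 95481 ≡ 265 (mod 541)
8^16 ≡ 265^2 = 70225 ≡ 436 (mod 541)
8^32 ≡ 436^2 = 190096 ≡ 205 (mod 541)
8^64 ≡ 205^2 = 42025 ≡ 368 (mod 541)
8^128 ≡ 368^2 = 135424 ≡ 174 (mod 541)
8^256 ≡ 174^2 = 30276 ≡ 521 (mod 541)
8^512 ≡ 521^2 = 271441 ≡ 400 (mod 541)
540 = 512 + 16 + 8 + 4 in binary powers of 2.
So 8^540 ≡ 400 · 436 · 265 · 309 ≡ 1 (mod 541).
Since the result is 1, base 8 gives no evidence that 541 is composite.

1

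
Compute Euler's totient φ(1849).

1806

Factor: 1849 = 43^2.
φ(1849) = 43^1·(43−1) = 1806.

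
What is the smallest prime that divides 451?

11

451 is odd.
Digit sum 10, not divisible by 3.
Ends in 1: not divisible by 5.
7: 451 = 7·64 + 3
11: 451 = 11·41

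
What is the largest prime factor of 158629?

73

158629 = 41 · 3869
3869 = 53 · 73
73 is prime.
So 158629 = 41 · 53 · 73; the largest prime factor is 73.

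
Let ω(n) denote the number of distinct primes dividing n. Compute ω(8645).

8645 = 5 · 1729
1729 = 7 · 247
247 = 13 · 19
8645 = 5 · 7 · 13 · 19, which has 4 distinct prime factors.

4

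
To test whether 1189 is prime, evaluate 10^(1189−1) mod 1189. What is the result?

426

10^1 ≡ 10 (mod 1189)
10^2 ≡ 10^2 = 100 ≡ 100 (mod 1189)
10^4 ≡ 100^2 = 10000 ≡ 488 (mod 1189)
10^8 ≡ 488^2 = 238144 ≡ 344 (mod 1189)
10^16 ≡ 344^2 = 118336 ≡ 625 (mod 1189)
10^32 ≡ 625^2 = 390625 ≡ 633 (mod 1189)
10^64 ≡ 633^2 = 400689 ≡ 1185 (mod 1189)
10^128 ≡ 1185^2 = 1404225 ≡ 16 (mod 1189)
10^256 ≡ 16^2 = 256 ≡ 256 (mod 1189)
10^512 ≡ 256^2 = 65536 ≡ 141 (mod 1189)
10^1024 ≡ 141^2 = 19881 ≡ 857 (mod 1189)
1188 = 1024 + 128 + 32 + 4 in binary powers of 2.
So 10^1188 ≡ 857 · 16 · 633 · 488 ≡ 426 (mod 1189).
Since 426 ≠ 1, base 10 is a Fermat witness: 1189 is composite.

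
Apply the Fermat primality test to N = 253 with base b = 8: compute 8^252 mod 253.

141

8^1 ≡ 8 (mod 253)
8^2 ≡ 8^2 = 64 ≡ 64 (mod 253)
8^4 ≡ 64^2 = 4096 ≡ 48 (mod 253)
8^8 ≡ 48^2 = 2304 ≡ 27 (mod 253)
8^16 ≡ 27^2 = 729 ≡ 223 (mod 253)
8^32 ≡ 223^2 = 49729 ≡ 141 (mod 253)
8^64 ≡ 141^2 = 19881 ≡ 147 (mod 253)
8^128 ≡ 147^2 = 21609 ≡ 104 (mod 253)
252 = 128 + 64 + 32 + 16 + 8 + 4 in binary powers of 2.
So 8^252 ≡ 104 · 147 · 141 · 223 · 27 · 48 ≡ 141 (mod 253).
Since 141 ≠ 1, base 8 is a Fermat witness: 253 is composite.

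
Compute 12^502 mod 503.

12^1 ≡ 12 (mod 503)
12^2 ≡ 12^2 = 144 ≡ 144 (mod 503)
12^4 ≡ 144^2 = 20736 ≡ 113 (mod 503)
12^8 ≡ 113^2 = 12769 ≡ 194 (mod 503)
12^16 ≡ 194^2 = 37636 ≡ 414 (mod 503)
12^32 ≡ 414^2 = 171396 ≡ 376 (mod 503)
12^64 ≡ 376^2 = 141376 ≡ 33 (mod 503)
12^128 ≡ 33^2 = 1089 ≡ 83 (mod 503)
12^256 ≡ 83^2 = 6889 ≡ 350 (mod 503)
502 = 256 + 128 + 64 + 32 + 16 + 4 + 2 in binary powers of 2.
So 12^502 ≡ 350 · 83 · 33 · 376 · 414 · 113 · 144 ≡ 1 (mod 503).
Since the result is 1, base 12 gives no evidence that 503 is composite.

1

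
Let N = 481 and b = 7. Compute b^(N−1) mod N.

417

7^1 ≡ 7 (mod 481)
7^2 ≡ 7^2 = 49 ≡ 49 (mod 481)
7^4 ≡ 49^2 = 2401 ≡ 477 (mod 481)
7^8 ≡ 477^2 = 227529 ≡ 16 (mod 481)
7^16 ≡ 16^2 = 256 ≡ 256 (mod 481)
7^32 ≡ 256^2 = 65536 ≡ 120 (mod 481)
7^64 ≡ 120^2 = 14400 ≡ 451 (mod 481)
7^128 ≡ 451^2 = 203401 ≡ 419 (mod 481)
7^256 ≡ 419^2 = 175561 ≡ 477 (mod 481)
480 = 256 + 128 + 64 + 32 in binary powers of 2.
So 7^480 ≡ 477 · 419 · 451 · 120 ≡ 417 (mod 481).
Since 417 ≠ 1, base 7 is a Fermat witness: 481 is composite.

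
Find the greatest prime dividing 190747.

190747 = 53 · 3599
3599 = 59 · 61
61 is prime.
So 190747 = 53 · 59 · 61; the largest prime factor is 61.

61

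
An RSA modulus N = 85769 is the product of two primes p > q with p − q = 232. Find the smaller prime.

Since p = q + 232, we have 85769 = q(q + 232), so q² + 232q − 85769 = 0.
Discriminant: 232² + 4·85769 = 53824 + 343076 = 396900; √396900 = 630.
q = (−232 + 630)/2 = 199, and p = q + 232 = 431.
Check: 199 · 431 = 85769.

199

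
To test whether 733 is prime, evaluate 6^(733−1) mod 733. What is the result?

1

6^1 ≡ 6 (mod 733)
6^2 ≡ 6^2 = 36 ≡ 36 (mod 733)
6^4 ≡ 36^2 = 1296 ≡ 563 (mod 733)
6^8 ≡ 563^2 = 316969 ≡ 313 (mod 733)
6^16 ≡ 313^2 = 97969 ≡ 480 (mod 733)
6^32 ≡ 480^2 = 230400 ≡ 238 (mod 733)
6^64 ≡ 238^2 = 56644 ≡ 203 (mod 733)
6^128 ≡ 203^2 = 41209 ≡ 161 (mod 733)
6^256 ≡ 161^2 = 25921 ≡ 266 (mod 733)
6^512 ≡ 266^2 = 70756 ≡ 388 (mod 733)
732 = 512 + 128 + 64 + 16 + 8 + 4 in binary powers of 2.
So 6^732 ≡ 388 · 161 · 203 · 480 · 313 · 563 ≡ 1 (mod 733).
Since the result is 1, base 6 gives no evidence that 733 is composite.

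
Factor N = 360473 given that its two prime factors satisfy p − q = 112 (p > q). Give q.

547

Since p = q + 112, we have 360473 = q(q + 112), so q² + 112q − 360473 = 0.
Discriminant: 112² + 4·360473 = 12544 + 1441892 = 1454436; √1454436 = 1206.
q = (−112 + 1206)/2 = 547, and p = q + 112 = 659.
Check: 547 · 659 = 360473.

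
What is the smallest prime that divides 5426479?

5426479 is odd.
Digit sum 37, not divisible by 3.
Ends in 9: not divisible by 5.
7: 5426479 = 7·775211 + 2
11: 5426479 = 11·493316 + 3
13: 5426479 = 13·417421 + 6
17: 5426479 = 17·319204 + 11
19: 5426479 = 19·285604 + 3
23: 5426479 = 23·235933 + 20
29: 5426479 = 29·187119 + 28
31: 5426479 = 31·175047 + 22
37: 5426479 = 37·146661 + 22
41: 5426479 = 41·132353 + 6
43: 5426479 = 43·126197 + 8
47: 5426479 = 47·115457

47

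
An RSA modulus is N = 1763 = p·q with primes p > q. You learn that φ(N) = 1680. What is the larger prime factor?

φ(n) = (p−1)(q−1) = n − (p+q) + 1, so p + q = 1763 − 1680 + 1 = 84.
p and q are the roots of t² − 84t + 1763 = 0.
Discriminant: 84² − 4·1763 = 7056 − 7052 = 4; √4 = 2.
q = (84 − 2)/2 = 41, p = (84 + 2)/2 = 43.
Check: 41 · 43 = 1763.

43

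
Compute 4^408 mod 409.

4^1 ≡ 4 (mod 409)
4^2 ≡ 4^2 = 16 ≡ 16 (mod 409)
4^4 ≡ 16^2 = 256 ≡ 256 (mod 409)
4^8 ≡ 256^2 = 65536 ≡ 96 (mod 409)
4^16 ≡ 96^2 = 9216 ≡ 218 (mod 409)
4^32 ≡ 218^2 = 47524 ≡ 80 (mod 409)
4^64 ≡ 80^2 = 6400 ≡ 265 (mod 409)
4^128 ≡ 265^2 = 70225 ≡ 286 (mod 409)
4^256 ≡ 286^2 = 81796 ≡ 405 (mod 409)
408 = 256 + 128 + 16 + 8 in binary powers of 2.
So 4^408 ≡ 405 · 286 · 218 · 96 ≡ 1 (mod 409).
Since the result is 1, base 4 gives no evidence that 409 is composite.

1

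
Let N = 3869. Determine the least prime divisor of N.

53

3869 is odd.
Digit sum 26, not divisible by 3.
Ends in 9: not divisible by 5.
7: 3869 = 7·552 + 5
11: 3869 = 11·351 + 8
13: 3869 = 13·297 + 8
17: 3869 = 17·227 + 10
19: 3869 = 19·203 + 12
23: 3869 = 23·168 + 5
29: 3869 = 29·133 + 12
31: 3869 = 31·124 + 25
37: 3869 = 37·104 + 21
41: 3869 = 41·94 + 15
43: 3869 = 43·89 + 42
47: 3869 = 47·82 + 15
53: 3869 = 53·73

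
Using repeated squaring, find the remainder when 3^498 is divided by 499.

3^1 ≡ 3 (mod 499)
3^2 ≡ 3^2 = 9 ≡ 9 (mod 499)
3^4 ≡ 9^2 = 81 ≡ 81 (mod 499)
3^8 ≡ 81^2 = 6561 ≡ 74 (mod 499)
3^16 ≡ 74^2 = 5476 ≡ 486 (mod 499)
3^32 ≡ 486^2 = 236196 ≡ 169 (mod 499)
3^64 ≡ 169^2 = 28561 ≡ 118 (mod 499)
3^128 ≡ 118^2 = 13924 ≡ 451 (mod 499)
3^256 ≡ 451^2 = 203401 ≡ 308 (mod 499)
498 = 256 + 128 + 64 + 32 + 16 + 2 in binary powers of 2.
So 3^498 ≡ 308 · 451 · 118 · 169 · 486 · 9 ≡ 1 (mod 499).
Since the result is 1, base 3 gives no evidence that 499 is composite.

1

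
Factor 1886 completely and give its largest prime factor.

41

1886 = 2 · 943
943 = 23 · 41
41 is prime.
So 1886 = 2 · 23 · 41; the largest prime factor is 41.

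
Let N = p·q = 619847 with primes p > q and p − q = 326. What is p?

967

Since p = q + 326, we have 619847 = q(q + 326), so q² + 326q − 619847 = 0.
Discriminant: 326² + 4·619847 = 106276 + 2479388 = 2585664; √2585664 = 1608.
q = (−326 + 1608)/2 = 641, and p = q + 326 = 967.
Check: 641 · 967 = 619847.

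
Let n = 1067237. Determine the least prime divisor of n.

31

1067237 is odd.
Digit sum 26, not divisible by 3.
Ends in 7: not divisible by 5.
7: 1067237 = 7·152462 + 3
11: 1067237 = 11·97021 + 6
13: 1067237 = 13·82095 + 2
17: 1067237 = 17·62778 + 11
19: 1067237 = 19·56170 + 7
23: 1067237 = 23·46401 + 14
29: 1067237 = 29·36801 + 8
31: 1067237 = 31·34427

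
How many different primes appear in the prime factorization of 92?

92 = 2^2 · 23
92 = 2^2 · 23, which has 2 distinct prime factors.

2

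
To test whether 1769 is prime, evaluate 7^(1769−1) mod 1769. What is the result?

1154

7^1 ≡ 7 (mod 1769)
7^2 ≡ 7^2 = 49 ≡ 49 (mod 1769)
7^4 ≡ 49^2 = 2401 ≡ 632 (mod 1769)
7^8 ≡ 632^2 = 399424 ≡ 1399 (mod 1769)
7^16 ≡ 1399^2 = 1957201 ≡ 687 (mod 1769)
7^32 ≡ 687^2 = 471969 ≡ 1415 (mod 1769)
7^64 ≡ 1415^2 = 2002225 ≡ 1486 (mod 1769)
7^128 ≡ 1486^2 = 2208196 ≡ 484 (mod 1769)
7^256 ≡ 484^2 = 234256 ≡ 748 (mod 1769)
7^512 ≡ 748^2 = 559504 ≡ 500 (mod 1769)
7^1024 ≡ 500^2 = 250000 ≡ 571 (mod 1769)
1768 = 1024 + 512 + 128 + 64 + 32 + 8 in binary powers of 2.
So 7^1768 ≡ 571 · 500 · 484 · 1486 · 1415 · 1399 ≡ 1154 (mod 1769).
Since 1154 ≠ 1, base 7 is a Fermat witness: 1769 is composite.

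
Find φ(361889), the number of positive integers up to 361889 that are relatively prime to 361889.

325360

Factor: 361889 = 11 · 167 · 197.
φ(361889) = (11−1) · (167−1) · (197−1) = 10 · 166 · 196 = 325360.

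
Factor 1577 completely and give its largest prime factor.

1577 = 19 · 83
83 is prime.
So 1577 = 19 · 83; the largest prime factor is 83.

83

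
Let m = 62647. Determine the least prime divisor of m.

62647 is odd.
Digit sum 25, not divisible by 3.
Ends in 7: not divisible by 5.
7: 62647 = 7·8949 + 4
11: 62647 = 11·5695 + 2
13: 62647 = 13·4819

13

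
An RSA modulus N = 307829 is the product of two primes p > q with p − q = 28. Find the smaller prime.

541

Since p = q + 28, we have 307829 = q(q + 28), so q² + 28q − 307829 = 0.
Discriminant: 28² + 4·307829 = 784 + 1231316 = 1232100; √1232100 = 1110.
q = (−28 + 1110)/2 = 541, and p = q + 28 = 569.
Check: 541 · 569 = 307829.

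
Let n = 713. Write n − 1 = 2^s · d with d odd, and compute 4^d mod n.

349

713 − 1 = 712 = 2^3 · 89, so d = 89.
4^1 ≡ 4 (mod 713)
4^2 ≡ 4^2 = 16 ≡ 16 (mod 713)
4^4 ≡ 16^2 = 256 ≡ 256 (mod 713)
4^8 ≡ 256^2 = 65536 ≡ 653 (mod 713)
4^16 ≡ 653^2 = 426409 ≡ 35 (mod 713)
4^32 ≡ 35^2 = 1225 ≡ 512 (mod 713)
4^64 ≡ 512^2 = 262144 ≡ 473 (mod 713)
89 = 64 + 16 + 8 + 1 in binary powers of 2.
So 4^89 ≡ 473 · 35 · 653 · 4 ≡ 349 (mod 713).
Squaring chain: 349 → 591 → 624; never reaches −1, so base 4 is a Miller–Rabin witness that 713 is composite.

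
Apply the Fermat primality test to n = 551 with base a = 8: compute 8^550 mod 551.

486

8^1 ≡ 8 (mod 551)
8^2 ≡ 8^2 = 64 ≡ 64 (mod 551)
8^4 ≡ 64^2 = 4096 ≡ 239 (mod 551)
8^8 ≡ 239^2 = 57121 ≡ 368 (mod 551)
8^16 ≡ 368^2 = 135424 ≡ 429 (mod 551)
8^32 ≡ 429^2 = 184041 ≡ 7 (mod 551)
8^64 ≡ 7^2 = 49 ≡ 49 (mod 551)
8^128 ≡ 49^2 = 2401 ≡ 197 (mod 551)
8^256 ≡ 197^2 = 38809 ≡ 239 (mod 551)
8^512 ≡ 239^2 = 57121 ≡ 368 (mod 551)
550 = 512 + 32 + 4 + 2 in binary powers of 2.
So 8^550 ≡ 368 · 7 · 239 · 64 ≡ 486 (mod 551).
Since 486 ≠ 1, base 8 is a Fermat witness: 551 is composite.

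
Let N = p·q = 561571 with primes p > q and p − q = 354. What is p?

Since p = q + 354, we have 561571 = q(q + 354), so q² + 354q − 561571 = 0.
Discriminant: 354² + 4·561571 = 125316 + 2246284 = 2371600; √2371600 = 1540.
q = (−354 + 1540)/2 = 593, and p = q + 354 = 947.
Check: 593 · 947 = 561571.

947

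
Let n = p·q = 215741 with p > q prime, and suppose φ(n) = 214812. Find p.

487

φ(n) = (p−1)(q−1) = n − (p+q) + 1, so p + q = 215741 − 214812 + 1 = 930.
p and q are the roots of t² − 930t + 215741 = 0.
Discriminant: 930² − 4·215741 = 864900 − 862964 = 1936; √1936 = 44.
q = (930 − 44)/2 = 443, p = (930 + 44)/2 = 487.
Check: 443 · 487 = 215741.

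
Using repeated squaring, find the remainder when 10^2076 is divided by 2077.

777

10^1 ≡ 10 (mod 2077)
10^2 ≡ 10^2 = 100 ≡ 100 (mod 2077)
10^4 ≡ 100^2 = 10000 ≡ 1692 (mod 2077)
10^8 ≡ 1692^2 = 2862864 ≡ 758 (mod 2077)
10^16 ≡ 758^2 = 574564 ≡ 1312 (mod 2077)
10^32 ≡ 1312^2 = 1721344 ≡ 1588 (mod 2077)
10^64 ≡ 1588^2 = 2521744 ≡ 266 (mod 2077)
10^128 ≡ 266^2 = 70756 ≡ 138 (mod 2077)
10^256 ≡ 138^2 = 19044 ≡ 351 (mod 2077)
10^512 ≡ 351^2 = 123201 ≡ 658 (mod 2077)
10^1024 ≡ 658^2 = 432964 ≡ 948 (mod 2077)
10^2048 ≡ 948^2 = 898704 ≡ 1440 (mod 2077)
2076 = 2048 + 16 + 8 + 4 in binary powers of 2.
So 10^2076 ≡ 1440 · 1312 · 758 · 1692 ≡ 777 (mod 2077).
Since 777 ≠ 1, base 10 is a Fermat witness: 2077 is composite.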